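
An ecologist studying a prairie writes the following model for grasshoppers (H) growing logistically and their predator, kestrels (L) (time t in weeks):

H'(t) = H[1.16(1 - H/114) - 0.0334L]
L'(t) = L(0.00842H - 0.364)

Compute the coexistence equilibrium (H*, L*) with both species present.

From dL/dt = 0 with L > 0: 0.00842H* = 0.364, so H* = 43.2.
Substitute into dH/dt = 0: 1.16(1 - 43.2/114) = 0.0334L*.
The bracket is 0.621, giving L* = 0.72/0.0334 = 21.6.

H* ≈ 43.2, L* ≈ 21.6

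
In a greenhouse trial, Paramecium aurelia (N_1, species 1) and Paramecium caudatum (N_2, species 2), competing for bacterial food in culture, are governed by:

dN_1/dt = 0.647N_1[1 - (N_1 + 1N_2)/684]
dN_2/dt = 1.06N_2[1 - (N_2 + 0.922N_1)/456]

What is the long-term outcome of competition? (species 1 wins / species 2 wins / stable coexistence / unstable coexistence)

Compare the nullcline intercepts: K1/α12 = 684/1 = 684 > K2 = 456; K2/α21 = 456/0.922 = 495 < K1 = 684.
Since the inequalities point opposite ways, species 1 can invade but species 2 cannot.

species 1 excludes species 2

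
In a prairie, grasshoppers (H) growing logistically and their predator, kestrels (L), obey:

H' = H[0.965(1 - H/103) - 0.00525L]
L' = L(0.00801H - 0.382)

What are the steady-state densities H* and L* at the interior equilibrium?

From dL/dt = 0 with L > 0: 0.00801H* = 0.382, so H* = 47.7.
Substitute into dH/dt = 0: 0.965(1 - 47.7/103) = 0.00525L*.
The bracket is 0.537, giving L* = 0.518/0.00525 = 98.7.

H* ≈ 47.7, L* ≈ 98.7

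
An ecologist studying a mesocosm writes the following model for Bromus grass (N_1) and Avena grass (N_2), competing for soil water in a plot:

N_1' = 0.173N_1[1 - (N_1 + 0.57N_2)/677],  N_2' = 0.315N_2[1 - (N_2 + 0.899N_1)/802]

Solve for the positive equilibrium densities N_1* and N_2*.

N_1* ≈ 451, N_2* ≈ 397

Setting both brackets to zero gives the nullclines N_1 + 0.57N_2 = 677 and 0.899N_1 + N_2 = 802.
Substituting N_2 = 802 - 0.899N_1 into the first: N_1(1 - 0.57·0.899) = 677 - 0.57·802.
So N_1* = 220/0.488 = 451, and then N_2* = 802 - 0.899·451 = 397.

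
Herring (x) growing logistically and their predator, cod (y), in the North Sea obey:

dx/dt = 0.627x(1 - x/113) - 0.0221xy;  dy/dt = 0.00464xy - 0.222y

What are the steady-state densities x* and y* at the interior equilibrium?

x* ≈ 47.8, y* ≈ 16.4

From dy/dt = 0 with y > 0: 0.00464x* = 0.222, so x* = 47.8.
Substitute into dx/dt = 0: 0.627(1 - 47.8/113) = 0.0221y*.
The bracket is 0.577, giving y* = 0.362/0.0221 = 16.4.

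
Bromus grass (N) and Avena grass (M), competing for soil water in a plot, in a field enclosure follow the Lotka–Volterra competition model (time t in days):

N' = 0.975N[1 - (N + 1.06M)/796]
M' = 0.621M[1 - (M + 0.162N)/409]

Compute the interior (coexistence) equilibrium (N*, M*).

Setting both brackets to zero gives the nullclines N + 1.06M = 796 and 0.162N + M = 409.
Substituting M = 409 - 0.162N into the first: N(1 - 1.06·0.162) = 796 - 1.06·409.
So N* = 362/0.828 = 438, and then M* = 409 - 0.162·438 = 338.

N* ≈ 438, M* ≈ 338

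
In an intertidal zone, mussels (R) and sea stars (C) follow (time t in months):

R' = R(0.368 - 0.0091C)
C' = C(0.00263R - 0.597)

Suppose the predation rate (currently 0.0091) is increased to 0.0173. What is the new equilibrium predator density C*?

At the interior fixed point, setting dR/dt = 0 with R > 0 fixes C* = (prey growth rate)/(RC coefficient) — independent of the other coefficients.
With the change, C* = 0.368/0.0173 = 21.3; it falls from 40.4.

C* ≈ 21.3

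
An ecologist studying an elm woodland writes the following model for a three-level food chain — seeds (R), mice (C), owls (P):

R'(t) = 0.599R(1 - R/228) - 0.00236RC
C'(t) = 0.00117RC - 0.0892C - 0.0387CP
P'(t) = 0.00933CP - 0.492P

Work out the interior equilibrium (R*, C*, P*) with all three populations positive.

From dP/dt = 0: 0.00933C* = 0.492, so C* = 52.7.
From dR/dt = 0: 0.599(1 - R*/228) = 0.00236·52.7, giving R* = 228·(1 - 0.208) = 181.
From dC/dt = 0: 0.00117·181 - 0.0892 = 0.0387P*, so P* = 0.122/0.0387 = 3.16.

R* ≈ 181, C* ≈ 52.7, P* ≈ 3.16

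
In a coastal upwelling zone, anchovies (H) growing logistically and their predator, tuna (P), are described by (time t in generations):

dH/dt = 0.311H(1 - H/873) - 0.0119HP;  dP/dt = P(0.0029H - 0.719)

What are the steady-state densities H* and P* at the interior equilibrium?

H* ≈ 248, P* ≈ 18.7

From dP/dt = 0 with P > 0: 0.0029H* = 0.719, so H* = 248.
Substitute into dH/dt = 0: 0.311(1 - 248/873) = 0.0119P*.
The bracket is 0.716, giving P* = 0.223/0.0119 = 18.7.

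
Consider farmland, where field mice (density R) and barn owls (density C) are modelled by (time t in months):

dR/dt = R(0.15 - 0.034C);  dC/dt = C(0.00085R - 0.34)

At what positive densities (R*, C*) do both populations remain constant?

Set dC/dt = 0 with C > 0: 0.00085R - 0.34 = 0, so R* = 0.34/0.00085 = 400.
Set dR/dt = 0 with R > 0: 0.15 - 0.034C = 0, so C* = 0.15/0.034 = 4.41.

R* ≈ 400, C* ≈ 4.41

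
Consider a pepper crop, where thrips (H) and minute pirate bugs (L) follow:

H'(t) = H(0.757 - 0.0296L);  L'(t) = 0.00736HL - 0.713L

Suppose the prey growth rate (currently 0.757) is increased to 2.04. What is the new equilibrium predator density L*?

At the interior fixed point, setting dH/dt = 0 with H > 0 fixes L* = (prey growth rate)/(HL coefficient) — independent of the other coefficients.
With the change, L* = 2.04/0.0296 = 68.9; it rises from 25.6.

L* ≈ 68.9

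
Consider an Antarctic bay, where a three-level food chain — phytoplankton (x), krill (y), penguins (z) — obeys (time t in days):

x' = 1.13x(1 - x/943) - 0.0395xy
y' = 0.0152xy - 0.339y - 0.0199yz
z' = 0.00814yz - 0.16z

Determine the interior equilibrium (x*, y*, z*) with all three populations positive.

From dz/dt = 0: 0.00814y* = 0.16, so y* = 19.7.
From dx/dt = 0: 1.13(1 - x*/943) = 0.0395·19.7, giving x* = 943·(1 - 0.687) = 295.
From dy/dt = 0: 0.0152·295 - 0.339 = 0.0199z*, so z* = 4.15/0.0199 = 208.

x* ≈ 295, y* ≈ 19.7, z* ≈ 208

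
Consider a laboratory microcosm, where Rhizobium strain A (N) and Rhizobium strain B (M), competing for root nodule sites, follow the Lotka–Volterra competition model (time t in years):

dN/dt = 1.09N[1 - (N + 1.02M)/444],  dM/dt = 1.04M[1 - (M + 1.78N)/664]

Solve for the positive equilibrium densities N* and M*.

N* ≈ 286, M* ≈ 155

Setting both brackets to zero gives the nullclines N + 1.02M = 444 and 1.78N + M = 664.
Substituting M = 664 - 1.78N into the first: N(1 - 1.02·1.78) = 444 - 1.02·664.
So N* = -233/-0.816 = 286, and then M* = 664 - 1.78·286 = 155.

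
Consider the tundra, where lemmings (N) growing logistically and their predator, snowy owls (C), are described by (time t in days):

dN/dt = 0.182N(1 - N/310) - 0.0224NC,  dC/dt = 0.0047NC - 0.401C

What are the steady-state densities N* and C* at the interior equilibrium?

N* ≈ 85.3, C* ≈ 5.89

From dC/dt = 0 with C > 0: 0.0047N* = 0.401, so N* = 85.3.
Substitute into dN/dt = 0: 0.182(1 - 85.3/310) = 0.0224C*.
The bracket is 0.725, giving C* = 0.132/0.0224 = 5.89.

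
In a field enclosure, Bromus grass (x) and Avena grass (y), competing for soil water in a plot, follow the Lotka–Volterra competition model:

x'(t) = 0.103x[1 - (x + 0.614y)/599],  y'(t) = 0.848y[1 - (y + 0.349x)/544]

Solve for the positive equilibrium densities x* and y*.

x* ≈ 337, y* ≈ 426

Setting both brackets to zero gives the nullclines x + 0.614y = 599 and 0.349x + y = 544.
Substituting y = 544 - 0.349x into the first: x(1 - 0.614·0.349) = 599 - 0.614·544.
So x* = 265/0.786 = 337, and then y* = 544 - 0.349·337 = 426.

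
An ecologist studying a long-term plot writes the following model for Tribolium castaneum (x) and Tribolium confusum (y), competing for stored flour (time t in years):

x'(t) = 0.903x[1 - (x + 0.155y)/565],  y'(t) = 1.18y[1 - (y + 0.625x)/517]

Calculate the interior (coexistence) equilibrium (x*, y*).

Setting both brackets to zero gives the nullclines x + 0.155y = 565 and 0.625x + y = 517.
Substituting y = 517 - 0.625x into the first: x(1 - 0.155·0.625) = 565 - 0.155·517.
So x* = 485/0.903 = 537, and then y* = 517 - 0.625·537 = 181.

x* ≈ 537, y* ≈ 181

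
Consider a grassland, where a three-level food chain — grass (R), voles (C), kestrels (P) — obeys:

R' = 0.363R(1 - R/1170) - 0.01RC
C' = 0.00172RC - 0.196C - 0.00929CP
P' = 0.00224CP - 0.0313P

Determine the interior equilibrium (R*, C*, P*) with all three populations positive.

R* ≈ 720, C* ≈ 14, P* ≈ 112

From dP/dt = 0: 0.00224C* = 0.0313, so C* = 14.
From dR/dt = 0: 0.363(1 - R*/1170) = 0.01·14, giving R* = 1170·(1 - 0.385) = 720.
From dC/dt = 0: 0.00172·720 - 0.196 = 0.00929P*, so P* = 1.04/0.00929 = 112.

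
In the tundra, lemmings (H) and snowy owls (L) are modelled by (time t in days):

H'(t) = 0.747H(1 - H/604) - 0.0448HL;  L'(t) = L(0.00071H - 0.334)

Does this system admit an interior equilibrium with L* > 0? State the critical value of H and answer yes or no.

The predator equation gives dL/dt > 0 only when H > 0.334/0.00071 = 470.
Without the predator, H → K = 604. Since 604 > 470, the predator can invade and persist.

Threshold H = 470; K > 470, so yes, the predator persists.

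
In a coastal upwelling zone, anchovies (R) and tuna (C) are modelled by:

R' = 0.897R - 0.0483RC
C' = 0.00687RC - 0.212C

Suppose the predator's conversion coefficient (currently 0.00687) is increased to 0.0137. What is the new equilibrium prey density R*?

At the interior fixed point, setting dC/dt = 0 with C > 0 fixes R* = (predator death rate)/(RC coefficient) — independent of the other coefficients.
With the change, R* = 0.212/0.0137 = 15.5; it falls from 30.9.

R* ≈ 15.5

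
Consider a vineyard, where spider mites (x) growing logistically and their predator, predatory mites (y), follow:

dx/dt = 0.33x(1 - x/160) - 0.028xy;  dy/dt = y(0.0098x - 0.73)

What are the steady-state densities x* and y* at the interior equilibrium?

x* ≈ 74.5, y* ≈ 6.3

From dy/dt = 0 with y > 0: 0.0098x* = 0.73, so x* = 74.5.
Substitute into dx/dt = 0: 0.33(1 - 74.5/160) = 0.028y*.
The bracket is 0.534, giving y* = 0.176/0.028 = 6.3.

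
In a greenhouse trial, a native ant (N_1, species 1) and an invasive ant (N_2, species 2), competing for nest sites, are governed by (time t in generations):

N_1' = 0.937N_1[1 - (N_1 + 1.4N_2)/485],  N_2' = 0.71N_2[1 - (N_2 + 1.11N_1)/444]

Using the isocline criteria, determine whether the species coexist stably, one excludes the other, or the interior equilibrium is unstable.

unstable coexistence (outcome depends on initial conditions)

Compare the nullcline intercepts: K1/α12 = 485/1.4 = 346 < K2 = 444; K2/α21 = 444/1.11 = 400 < K1 = 485.
Since both are reversed, neither can invade when rare; the interior point is a saddle.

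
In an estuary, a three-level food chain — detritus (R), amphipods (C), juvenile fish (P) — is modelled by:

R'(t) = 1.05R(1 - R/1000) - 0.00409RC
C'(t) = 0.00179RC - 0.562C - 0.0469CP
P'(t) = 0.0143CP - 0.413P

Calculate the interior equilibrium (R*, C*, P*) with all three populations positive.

R* ≈ 888, C* ≈ 28.9, P* ≈ 21.9

From dP/dt = 0: 0.0143C* = 0.413, so C* = 28.9.
From dR/dt = 0: 1.05(1 - R*/1000) = 0.00409·28.9, giving R* = 1000·(1 - 0.112) = 888.
From dC/dt = 0: 0.00179·888 - 0.562 = 0.0469P*, so P* = 1.03/0.0469 = 21.9.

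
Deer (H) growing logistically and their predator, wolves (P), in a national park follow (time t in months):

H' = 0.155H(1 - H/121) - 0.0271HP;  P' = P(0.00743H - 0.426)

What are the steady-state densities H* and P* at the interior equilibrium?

From dP/dt = 0 with P > 0: 0.00743H* = 0.426, so H* = 57.3.
Substitute into dH/dt = 0: 0.155(1 - 57.3/121) = 0.0271P*.
The bracket is 0.526, giving P* = 0.0816/0.0271 = 3.01.

H* ≈ 57.3, P* ≈ 3.01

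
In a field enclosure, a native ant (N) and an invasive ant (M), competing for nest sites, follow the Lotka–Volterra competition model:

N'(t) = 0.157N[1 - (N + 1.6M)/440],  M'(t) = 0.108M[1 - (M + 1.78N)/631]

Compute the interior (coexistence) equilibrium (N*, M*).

N* ≈ 308, M* ≈ 82.4

Setting both brackets to zero gives the nullclines N + 1.6M = 440 and 1.78N + M = 631.
Substituting M = 631 - 1.78N into the first: N(1 - 1.6·1.78) = 440 - 1.6·631.
So N* = -570/-1.85 = 308, and then M* = 631 - 1.78·308 = 82.4.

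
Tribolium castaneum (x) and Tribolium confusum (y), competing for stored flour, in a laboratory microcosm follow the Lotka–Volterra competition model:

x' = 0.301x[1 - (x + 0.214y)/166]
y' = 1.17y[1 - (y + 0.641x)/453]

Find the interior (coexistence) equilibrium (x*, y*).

x* ≈ 80, y* ≈ 402

Setting both brackets to zero gives the nullclines x + 0.214y = 166 and 0.641x + y = 453.
Substituting y = 453 - 0.641x into the first: x(1 - 0.214·0.641) = 166 - 0.214·453.
So x* = 69.1/0.863 = 80, and then y* = 453 - 0.641·80 = 402.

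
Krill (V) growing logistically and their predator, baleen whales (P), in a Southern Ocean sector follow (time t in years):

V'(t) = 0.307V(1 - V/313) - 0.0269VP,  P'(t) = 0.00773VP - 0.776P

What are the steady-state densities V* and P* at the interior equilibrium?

From dP/dt = 0 with P > 0: 0.00773V* = 0.776, so V* = 100.
Substitute into dV/dt = 0: 0.307(1 - 100/313) = 0.0269P*.
The bracket is 0.679, giving P* = 0.209/0.0269 = 7.75.

V* ≈ 100, P* ≈ 7.75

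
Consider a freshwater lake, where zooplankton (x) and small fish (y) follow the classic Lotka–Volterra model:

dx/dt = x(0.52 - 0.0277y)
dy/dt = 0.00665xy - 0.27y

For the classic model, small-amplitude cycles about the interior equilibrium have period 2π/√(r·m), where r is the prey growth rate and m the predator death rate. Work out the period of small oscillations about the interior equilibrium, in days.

T ≈ 16.8 days

Here r = 0.52 and m = 0.27, so r·m = 0.14.
ω = √0.14 = 0.375 per day, hence T = 2π/ω ≈ 16.8 days.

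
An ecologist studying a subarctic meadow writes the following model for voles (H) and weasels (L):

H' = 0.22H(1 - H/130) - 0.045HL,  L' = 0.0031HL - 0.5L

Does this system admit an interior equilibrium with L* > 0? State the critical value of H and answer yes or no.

Threshold H = 161; K < 161, so no, the predator goes extinct.

The predator equation gives dL/dt > 0 only when H > 0.5/0.0031 = 161.
Without the predator, H → K = 130. Since 130 < 161, the predator cannot invade.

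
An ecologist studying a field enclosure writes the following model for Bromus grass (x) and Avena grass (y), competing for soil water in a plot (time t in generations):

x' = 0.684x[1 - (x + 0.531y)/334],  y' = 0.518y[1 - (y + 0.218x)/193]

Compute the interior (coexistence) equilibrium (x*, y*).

Setting both brackets to zero gives the nullclines x + 0.531y = 334 and 0.218x + y = 193.
Substituting y = 193 - 0.218x into the first: x(1 - 0.531·0.218) = 334 - 0.531·193.
So x* = 232/0.884 = 262, and then y* = 193 - 0.218·262 = 136.

x* ≈ 262, y* ≈ 136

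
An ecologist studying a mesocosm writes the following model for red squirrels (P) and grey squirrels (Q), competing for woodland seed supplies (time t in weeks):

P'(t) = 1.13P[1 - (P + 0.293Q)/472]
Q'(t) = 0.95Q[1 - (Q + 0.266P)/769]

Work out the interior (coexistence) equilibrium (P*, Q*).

Setting both brackets to zero gives the nullclines P + 0.293Q = 472 and 0.266P + Q = 769.
Substituting Q = 769 - 0.266P into the first: P(1 - 0.293·0.266) = 472 - 0.293·769.
So P* = 247/0.922 = 268, and then Q* = 769 - 0.266·268 = 698.

P* ≈ 268, Q* ≈ 698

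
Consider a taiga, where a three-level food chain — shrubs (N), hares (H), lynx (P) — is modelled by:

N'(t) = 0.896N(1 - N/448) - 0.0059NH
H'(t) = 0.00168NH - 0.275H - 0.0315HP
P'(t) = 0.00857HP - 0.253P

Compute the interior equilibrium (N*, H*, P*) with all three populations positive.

N* ≈ 361, H* ≈ 29.5, P* ≈ 10.5

From dP/dt = 0: 0.00857H* = 0.253, so H* = 29.5.
From dN/dt = 0: 0.896(1 - N*/448) = 0.0059·29.5, giving N* = 448·(1 - 0.194) = 361.
From dH/dt = 0: 0.00168·361 - 0.275 = 0.0315P*, so P* = 0.331/0.0315 = 10.5.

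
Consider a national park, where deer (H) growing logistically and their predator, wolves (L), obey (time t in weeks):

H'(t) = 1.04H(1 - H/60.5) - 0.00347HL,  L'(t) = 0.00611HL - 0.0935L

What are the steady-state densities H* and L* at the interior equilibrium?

H* ≈ 15.3, L* ≈ 224

From dL/dt = 0 with L > 0: 0.00611H* = 0.0935, so H* = 15.3.
Substitute into dH/dt = 0: 1.04(1 - 15.3/60.5) = 0.00347L*.
The bracket is 0.747, giving L* = 0.777/0.00347 = 224.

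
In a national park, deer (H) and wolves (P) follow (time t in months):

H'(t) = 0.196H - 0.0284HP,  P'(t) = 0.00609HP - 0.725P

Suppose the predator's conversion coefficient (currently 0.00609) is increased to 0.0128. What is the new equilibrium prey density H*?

At the interior fixed point, setting dP/dt = 0 with P > 0 fixes H* = (predator death rate)/(HP coefficient) — independent of the other coefficients.
With the change, H* = 0.725/0.0128 = 56.6; it falls from 119.

H* ≈ 56.6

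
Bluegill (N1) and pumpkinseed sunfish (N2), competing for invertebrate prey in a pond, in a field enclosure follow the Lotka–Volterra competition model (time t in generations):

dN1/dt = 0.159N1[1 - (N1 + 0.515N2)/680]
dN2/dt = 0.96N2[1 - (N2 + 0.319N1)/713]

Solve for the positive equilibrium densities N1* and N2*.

N1* ≈ 374, N2* ≈ 594

Setting both brackets to zero gives the nullclines N1 + 0.515N2 = 680 and 0.319N1 + N2 = 713.
Substituting N2 = 713 - 0.319N1 into the first: N1(1 - 0.515·0.319) = 680 - 0.515·713.
So N1* = 313/0.836 = 374, and then N2* = 713 - 0.319·374 = 594.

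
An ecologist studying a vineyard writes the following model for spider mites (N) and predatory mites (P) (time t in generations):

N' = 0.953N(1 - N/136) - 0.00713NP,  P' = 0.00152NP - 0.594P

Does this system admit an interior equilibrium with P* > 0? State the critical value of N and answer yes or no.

The predator equation gives dP/dt > 0 only when N > 0.594/0.00152 = 391.
Without the predator, N → K = 136. Since 136 < 391, the predator cannot invade.

Threshold N = 391; K < 391, so no, the predator goes extinct.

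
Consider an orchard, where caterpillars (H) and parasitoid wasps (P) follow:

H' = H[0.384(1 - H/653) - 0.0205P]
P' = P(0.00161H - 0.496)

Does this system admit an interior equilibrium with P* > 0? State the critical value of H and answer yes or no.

The predator equation gives dP/dt > 0 only when H > 0.496/0.00161 = 308.
Without the predator, H → K = 653. Since 653 > 308, the predator can invade and persist.

Threshold H = 308; K > 308, so yes, the predator persists.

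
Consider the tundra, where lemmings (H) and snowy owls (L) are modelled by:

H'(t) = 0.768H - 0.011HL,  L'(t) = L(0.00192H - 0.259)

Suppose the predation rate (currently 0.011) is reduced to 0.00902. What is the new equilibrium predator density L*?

At the interior fixed point, setting dH/dt = 0 with H > 0 fixes L* = (prey growth rate)/(HL coefficient) — independent of the other coefficients.
With the change, L* = 0.768/0.00902 = 85.1; it rises from 69.8.

L* ≈ 85.1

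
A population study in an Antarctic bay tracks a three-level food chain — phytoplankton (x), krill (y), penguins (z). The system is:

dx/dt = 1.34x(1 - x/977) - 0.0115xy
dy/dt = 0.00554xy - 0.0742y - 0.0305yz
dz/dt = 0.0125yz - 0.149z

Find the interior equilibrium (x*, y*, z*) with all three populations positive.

From dz/dt = 0: 0.0125y* = 0.149, so y* = 11.9.
From dx/dt = 0: 1.34(1 - x*/977) = 0.0115·11.9, giving x* = 977·(1 - 0.102) = 877.
From dy/dt = 0: 0.00554·877 - 0.0742 = 0.0305z*, so z* = 4.78/0.0305 = 157.

x* ≈ 877, y* ≈ 11.9, z* ≈ 157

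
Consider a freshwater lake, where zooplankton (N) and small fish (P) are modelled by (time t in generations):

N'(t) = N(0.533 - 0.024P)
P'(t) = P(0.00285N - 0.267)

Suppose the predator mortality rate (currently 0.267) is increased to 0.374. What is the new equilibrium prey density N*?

At the interior fixed point, setting dP/dt = 0 with P > 0 fixes N* = (predator death rate)/(NP coefficient) — independent of the other coefficients.
With the change, N* = 0.374/0.00285 = 131; it rises from 93.7.

N* ≈ 131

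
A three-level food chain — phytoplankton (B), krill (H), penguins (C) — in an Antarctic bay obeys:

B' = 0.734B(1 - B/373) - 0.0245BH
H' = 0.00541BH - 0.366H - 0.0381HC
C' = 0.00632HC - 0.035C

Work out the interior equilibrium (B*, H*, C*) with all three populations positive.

From dC/dt = 0: 0.00632H* = 0.035, so H* = 5.54.
From dB/dt = 0: 0.734(1 - B*/373) = 0.0245·5.54, giving B* = 373·(1 - 0.185) = 304.
From dH/dt = 0: 0.00541·304 - 0.366 = 0.0381C*, so C* = 1.28/0.0381 = 33.6.

B* ≈ 304, H* ≈ 5.54, C* ≈ 33.6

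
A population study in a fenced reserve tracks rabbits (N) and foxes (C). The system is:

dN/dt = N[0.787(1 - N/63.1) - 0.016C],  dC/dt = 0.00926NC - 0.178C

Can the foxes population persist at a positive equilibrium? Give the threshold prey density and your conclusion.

Threshold N = 19.2; K > 19.2, so yes, the predator persists.

The predator equation gives dC/dt > 0 only when N > 0.178/0.00926 = 19.2.
Without the predator, N → K = 63.1. Since 63.1 > 19.2, the predator can invade and persist.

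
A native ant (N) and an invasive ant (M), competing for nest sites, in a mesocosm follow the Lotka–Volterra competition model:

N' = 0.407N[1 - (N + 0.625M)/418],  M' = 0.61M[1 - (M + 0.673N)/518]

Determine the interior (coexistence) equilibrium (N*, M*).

Setting both brackets to zero gives the nullclines N + 0.625M = 418 and 0.673N + M = 518.
Substituting M = 518 - 0.673N into the first: N(1 - 0.625·0.673) = 418 - 0.625·518.
So N* = 94.2/0.579 = 163, and then M* = 518 - 0.673·163 = 409.

N* ≈ 163, M* ≈ 409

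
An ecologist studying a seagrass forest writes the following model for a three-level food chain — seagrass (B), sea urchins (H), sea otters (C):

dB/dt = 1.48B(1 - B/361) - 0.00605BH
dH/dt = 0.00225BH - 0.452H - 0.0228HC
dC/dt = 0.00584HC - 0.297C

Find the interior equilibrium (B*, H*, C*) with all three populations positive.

From dC/dt = 0: 0.00584H* = 0.297, so H* = 50.9.
From dB/dt = 0: 1.48(1 - B*/361) = 0.00605·50.9, giving B* = 361·(1 - 0.208) = 286.
From dH/dt = 0: 0.00225·286 - 0.452 = 0.0228C*, so C* = 0.191/0.0228 = 8.39.

B* ≈ 286, H* ≈ 50.9, C* ≈ 8.39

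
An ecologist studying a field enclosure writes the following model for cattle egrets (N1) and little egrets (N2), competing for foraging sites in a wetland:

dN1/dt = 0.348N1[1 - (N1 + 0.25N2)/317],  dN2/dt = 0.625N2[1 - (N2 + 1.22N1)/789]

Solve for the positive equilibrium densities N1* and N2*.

N1* ≈ 172, N2* ≈ 579

Setting both brackets to zero gives the nullclines N1 + 0.25N2 = 317 and 1.22N1 + N2 = 789.
Substituting N2 = 789 - 1.22N1 into the first: N1(1 - 0.25·1.22) = 317 - 0.25·789.
So N1* = 120/0.695 = 172, and then N2* = 789 - 1.22·172 = 579.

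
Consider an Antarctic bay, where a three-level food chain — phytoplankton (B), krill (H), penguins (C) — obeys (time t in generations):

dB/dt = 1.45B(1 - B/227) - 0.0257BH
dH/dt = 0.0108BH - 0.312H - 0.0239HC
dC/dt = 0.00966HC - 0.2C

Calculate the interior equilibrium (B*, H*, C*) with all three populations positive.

From dC/dt = 0: 0.00966H* = 0.2, so H* = 20.7.
From dB/dt = 0: 1.45(1 - B*/227) = 0.0257·20.7, giving B* = 227·(1 - 0.367) = 144.
From dH/dt = 0: 0.0108·144 - 0.312 = 0.0239C*, so C* = 1.24/0.0239 = 51.9.

B* ≈ 144, H* ≈ 20.7, C* ≈ 51.9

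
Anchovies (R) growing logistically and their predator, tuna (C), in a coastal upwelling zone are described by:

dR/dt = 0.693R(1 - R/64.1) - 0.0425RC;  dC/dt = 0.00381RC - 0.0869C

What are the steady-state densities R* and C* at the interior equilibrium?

From dC/dt = 0 with C > 0: 0.00381R* = 0.0869, so R* = 22.8.
Substitute into dR/dt = 0: 0.693(1 - 22.8/64.1) = 0.0425C*.
The bracket is 0.644, giving C* = 0.446/0.0425 = 10.5.

R* ≈ 22.8, C* ≈ 10.5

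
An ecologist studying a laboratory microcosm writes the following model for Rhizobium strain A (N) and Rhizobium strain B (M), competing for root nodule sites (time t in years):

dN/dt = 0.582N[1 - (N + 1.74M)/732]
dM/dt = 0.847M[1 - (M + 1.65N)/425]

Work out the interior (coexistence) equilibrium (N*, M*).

N* ≈ 4.01, M* ≈ 418

Setting both brackets to zero gives the nullclines N + 1.74M = 732 and 1.65N + M = 425.
Substituting M = 425 - 1.65N into the first: N(1 - 1.74·1.65) = 732 - 1.74·425.
So N* = -7.5/-1.87 = 4.01, and then M* = 425 - 1.65·4.01 = 418.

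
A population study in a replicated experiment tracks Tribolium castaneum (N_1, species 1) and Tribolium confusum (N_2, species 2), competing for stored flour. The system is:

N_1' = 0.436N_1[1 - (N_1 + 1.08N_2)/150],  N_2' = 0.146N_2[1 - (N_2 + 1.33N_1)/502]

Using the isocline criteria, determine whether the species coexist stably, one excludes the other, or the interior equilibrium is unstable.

species 2 excludes species 1

Compare the nullcline intercepts: K1/α12 = 150/1.08 = 139 < K2 = 502; K2/α21 = 502/1.33 = 377 > K1 = 150.
Since the inequalities point opposite ways, species 2 can invade but species 1 cannot.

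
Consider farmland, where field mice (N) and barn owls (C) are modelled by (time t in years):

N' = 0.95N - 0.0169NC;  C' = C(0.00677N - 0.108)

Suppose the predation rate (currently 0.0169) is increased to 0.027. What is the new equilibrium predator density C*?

C* ≈ 35.2

At the interior fixed point, setting dN/dt = 0 with N > 0 fixes C* = (prey growth rate)/(NC coefficient) — independent of the other coefficients.
With the change, C* = 0.95/0.027 = 35.2; it falls from 56.2.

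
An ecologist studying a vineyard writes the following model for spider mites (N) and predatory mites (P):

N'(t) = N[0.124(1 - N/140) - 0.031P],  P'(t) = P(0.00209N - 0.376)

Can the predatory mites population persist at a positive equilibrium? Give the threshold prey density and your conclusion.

Threshold N = 180; K < 180, so no, the predator goes extinct.

The predator equation gives dP/dt > 0 only when N > 0.376/0.00209 = 180.
Without the predator, N → K = 140. Since 140 < 180, the predator cannot invade.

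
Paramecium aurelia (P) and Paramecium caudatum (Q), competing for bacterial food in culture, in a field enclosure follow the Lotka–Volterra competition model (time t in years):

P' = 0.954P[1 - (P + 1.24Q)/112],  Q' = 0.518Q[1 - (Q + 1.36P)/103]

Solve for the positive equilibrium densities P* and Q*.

P* ≈ 22.9, Q* ≈ 71.9

Setting both brackets to zero gives the nullclines P + 1.24Q = 112 and 1.36P + Q = 103.
Substituting Q = 103 - 1.36P into the first: P(1 - 1.24·1.36) = 112 - 1.24·103.
So P* = -15.7/-0.686 = 22.9, and then Q* = 103 - 1.36·22.9 = 71.9.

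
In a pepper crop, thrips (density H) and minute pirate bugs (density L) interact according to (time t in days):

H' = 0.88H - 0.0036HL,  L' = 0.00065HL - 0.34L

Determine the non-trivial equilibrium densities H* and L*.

Set dL/dt = 0 with L > 0: 0.00065H - 0.34 = 0, so H* = 0.34/0.00065 = 523.
Set dH/dt = 0 with H > 0: 0.88 - 0.0036L = 0, so L* = 0.88/0.0036 = 244.

H* ≈ 523, L* ≈ 244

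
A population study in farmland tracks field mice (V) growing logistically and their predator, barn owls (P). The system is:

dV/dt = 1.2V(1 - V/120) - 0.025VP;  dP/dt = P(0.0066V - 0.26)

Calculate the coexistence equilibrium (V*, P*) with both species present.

From dP/dt = 0 with P > 0: 0.0066V* = 0.26, so V* = 39.4.
Substitute into dV/dt = 0: 1.2(1 - 39.4/120) = 0.025P*.
The bracket is 0.672, giving P* = 0.806/0.025 = 32.2.

V* ≈ 39.4, P* ≈ 32.2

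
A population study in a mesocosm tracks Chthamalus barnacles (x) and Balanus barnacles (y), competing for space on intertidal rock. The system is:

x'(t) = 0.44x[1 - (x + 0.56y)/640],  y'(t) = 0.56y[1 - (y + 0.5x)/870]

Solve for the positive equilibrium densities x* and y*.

x* ≈ 212, y* ≈ 764

Setting both brackets to zero gives the nullclines x + 0.56y = 640 and 0.5x + y = 870.
Substituting y = 870 - 0.5x into the first: x(1 - 0.56·0.5) = 640 - 0.56·870.
So x* = 153/0.72 = 212, and then y* = 870 - 0.5·212 = 764.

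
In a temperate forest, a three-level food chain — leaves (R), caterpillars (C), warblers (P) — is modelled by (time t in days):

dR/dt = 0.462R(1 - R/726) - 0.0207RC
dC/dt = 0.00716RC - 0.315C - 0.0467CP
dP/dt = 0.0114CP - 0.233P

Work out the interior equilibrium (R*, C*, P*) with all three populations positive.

From dP/dt = 0: 0.0114C* = 0.233, so C* = 20.4.
From dR/dt = 0: 0.462(1 - R*/726) = 0.0207·20.4, giving R* = 726·(1 - 0.916) = 61.2.
From dC/dt = 0: 0.00716·61.2 - 0.315 = 0.0467P*, so P* = 0.123/0.0467 = 2.63.

R* ≈ 61.2, C* ≈ 20.4, P* ≈ 2.63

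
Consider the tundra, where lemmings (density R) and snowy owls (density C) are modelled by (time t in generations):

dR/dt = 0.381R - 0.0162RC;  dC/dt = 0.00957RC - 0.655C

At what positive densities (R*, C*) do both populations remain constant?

Set dC/dt = 0 with C > 0: 0.00957R - 0.655 = 0, so R* = 0.655/0.00957 = 68.4.
Set dR/dt = 0 with R > 0: 0.381 - 0.0162C = 0, so C* = 0.381/0.0162 = 23.5.

R* ≈ 68.4, C* ≈ 23.5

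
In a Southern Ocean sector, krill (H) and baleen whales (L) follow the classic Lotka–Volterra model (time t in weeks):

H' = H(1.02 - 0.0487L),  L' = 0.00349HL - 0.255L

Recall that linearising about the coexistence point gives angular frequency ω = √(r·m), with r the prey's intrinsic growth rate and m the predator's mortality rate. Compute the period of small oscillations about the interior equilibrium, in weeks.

Here r = 1.02 and m = 0.255, so r·m = 0.26.
ω = √0.26 = 0.51 per week, hence T = 2π/ω ≈ 12.3 weeks.

T ≈ 12.3 weeks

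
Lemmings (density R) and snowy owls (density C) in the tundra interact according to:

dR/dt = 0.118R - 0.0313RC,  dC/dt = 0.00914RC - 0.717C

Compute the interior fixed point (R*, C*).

Set dC/dt = 0 with C > 0: 0.00914R - 0.717 = 0, so R* = 0.717/0.00914 = 78.4.
Set dR/dt = 0 with R > 0: 0.118 - 0.0313C = 0, so C* = 0.118/0.0313 = 3.77.

R* ≈ 78.4, C* ≈ 3.77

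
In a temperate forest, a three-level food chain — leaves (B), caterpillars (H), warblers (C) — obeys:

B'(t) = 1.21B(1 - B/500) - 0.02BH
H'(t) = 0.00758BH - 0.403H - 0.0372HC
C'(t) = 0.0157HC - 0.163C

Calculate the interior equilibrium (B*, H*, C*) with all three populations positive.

From dC/dt = 0: 0.0157H* = 0.163, so H* = 10.4.
From dB/dt = 0: 1.21(1 - B*/500) = 0.02·10.4, giving B* = 500·(1 - 0.172) = 414.
From dH/dt = 0: 0.00758·414 - 0.403 = 0.0372C*, so C* = 2.74/0.0372 = 73.6.

B* ≈ 414, H* ≈ 10.4, C* ≈ 73.6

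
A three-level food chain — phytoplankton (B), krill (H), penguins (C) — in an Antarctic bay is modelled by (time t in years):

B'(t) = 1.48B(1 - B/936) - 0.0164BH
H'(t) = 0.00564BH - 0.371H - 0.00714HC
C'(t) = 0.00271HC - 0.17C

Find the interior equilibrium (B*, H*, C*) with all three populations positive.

From dC/dt = 0: 0.00271H* = 0.17, so H* = 62.7.
From dB/dt = 0: 1.48(1 - B*/936) = 0.0164·62.7, giving B* = 936·(1 - 0.695) = 285.
From dH/dt = 0: 0.00564·285 - 0.371 = 0.00714C*, so C* = 1.24/0.00714 = 173.

B* ≈ 285, H* ≈ 62.7, C* ≈ 173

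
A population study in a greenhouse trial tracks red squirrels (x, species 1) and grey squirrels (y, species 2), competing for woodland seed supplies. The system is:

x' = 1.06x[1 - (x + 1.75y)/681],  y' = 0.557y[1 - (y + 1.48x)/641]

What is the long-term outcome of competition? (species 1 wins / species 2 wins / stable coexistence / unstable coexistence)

unstable coexistence (outcome depends on initial conditions)

Compare the nullcline intercepts: K1/α12 = 681/1.75 = 389 < K2 = 641; K2/α21 = 641/1.48 = 433 < K1 = 681.
Since both are reversed, neither can invade when rare; the interior point is a saddle.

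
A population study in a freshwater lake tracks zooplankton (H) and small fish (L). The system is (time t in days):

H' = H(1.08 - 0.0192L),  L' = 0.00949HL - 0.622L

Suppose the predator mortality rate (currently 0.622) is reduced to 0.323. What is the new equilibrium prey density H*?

H* ≈ 34

At the interior fixed point, setting dL/dt = 0 with L > 0 fixes H* = (predator death rate)/(HL coefficient) — independent of the other coefficients.
With the change, H* = 0.323/0.00949 = 34; it falls from 65.5.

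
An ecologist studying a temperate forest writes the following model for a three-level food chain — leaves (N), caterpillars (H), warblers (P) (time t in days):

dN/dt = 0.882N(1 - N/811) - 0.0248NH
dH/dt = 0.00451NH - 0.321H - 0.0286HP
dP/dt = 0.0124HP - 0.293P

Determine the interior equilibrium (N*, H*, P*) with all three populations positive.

From dP/dt = 0: 0.0124H* = 0.293, so H* = 23.6.
From dN/dt = 0: 0.882(1 - N*/811) = 0.0248·23.6, giving N* = 811·(1 - 0.664) = 272.
From dH/dt = 0: 0.00451·272 - 0.321 = 0.0286P*, so P* = 0.906/0.0286 = 31.7.

N* ≈ 272, H* ≈ 23.6, P* ≈ 31.7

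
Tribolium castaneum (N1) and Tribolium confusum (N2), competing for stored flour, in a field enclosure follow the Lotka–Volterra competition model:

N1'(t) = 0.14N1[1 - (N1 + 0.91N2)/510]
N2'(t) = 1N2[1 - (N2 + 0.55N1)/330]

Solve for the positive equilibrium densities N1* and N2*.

N1* ≈ 420, N2* ≈ 99.1

Setting both brackets to zero gives the nullclines N1 + 0.91N2 = 510 and 0.55N1 + N2 = 330.
Substituting N2 = 330 - 0.55N1 into the first: N1(1 - 0.91·0.55) = 510 - 0.91·330.
So N1* = 210/0.499 = 420, and then N2* = 330 - 0.55·420 = 99.1.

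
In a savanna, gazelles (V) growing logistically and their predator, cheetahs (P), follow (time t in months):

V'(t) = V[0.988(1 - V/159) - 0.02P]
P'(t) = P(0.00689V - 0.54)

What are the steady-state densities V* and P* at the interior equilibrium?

From dP/dt = 0 with P > 0: 0.00689V* = 0.54, so V* = 78.4.
Substitute into dV/dt = 0: 0.988(1 - 78.4/159) = 0.02P*.
The bracket is 0.507, giving P* = 0.501/0.02 = 25.

V* ≈ 78.4, P* ≈ 25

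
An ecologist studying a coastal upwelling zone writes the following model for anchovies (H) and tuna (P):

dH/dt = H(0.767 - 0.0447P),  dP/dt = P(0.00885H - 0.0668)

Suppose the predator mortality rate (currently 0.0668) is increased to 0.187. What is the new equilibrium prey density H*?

H* ≈ 21.1

At the interior fixed point, setting dP/dt = 0 with P > 0 fixes H* = (predator death rate)/(HP coefficient) — independent of the other coefficients.
With the change, H* = 0.187/0.00885 = 21.1; it rises from 7.55.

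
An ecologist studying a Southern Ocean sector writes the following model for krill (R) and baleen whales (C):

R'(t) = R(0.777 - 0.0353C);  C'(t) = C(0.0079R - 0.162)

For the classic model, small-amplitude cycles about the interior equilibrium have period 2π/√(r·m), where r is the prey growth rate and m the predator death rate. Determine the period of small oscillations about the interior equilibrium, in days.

T ≈ 17.7 days

Here r = 0.777 and m = 0.162, so r·m = 0.126.
ω = √0.126 = 0.355 per day, hence T = 2π/ω ≈ 17.7 days.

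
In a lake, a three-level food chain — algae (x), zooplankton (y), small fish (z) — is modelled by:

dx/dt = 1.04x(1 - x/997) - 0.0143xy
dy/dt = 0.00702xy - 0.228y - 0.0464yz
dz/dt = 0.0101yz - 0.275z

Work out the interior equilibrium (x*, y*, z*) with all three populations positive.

From dz/dt = 0: 0.0101y* = 0.275, so y* = 27.2.
From dx/dt = 0: 1.04(1 - x*/997) = 0.0143·27.2, giving x* = 997·(1 - 0.374) = 624.
From dy/dt = 0: 0.00702·624 - 0.228 = 0.0464z*, so z* = 4.15/0.0464 = 89.5.

x* ≈ 624, y* ≈ 27.2, z* ≈ 89.5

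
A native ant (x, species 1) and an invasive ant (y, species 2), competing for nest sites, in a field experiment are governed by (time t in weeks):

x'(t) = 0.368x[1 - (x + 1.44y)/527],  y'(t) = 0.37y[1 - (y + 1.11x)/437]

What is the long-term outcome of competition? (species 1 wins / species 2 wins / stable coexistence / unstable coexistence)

unstable coexistence (outcome depends on initial conditions)

Compare the nullcline intercepts: K1/α12 = 527/1.44 = 366 < K2 = 437; K2/α21 = 437/1.11 = 394 < K1 = 527.
Since both are reversed, neither can invade when rare; the interior point is a saddle.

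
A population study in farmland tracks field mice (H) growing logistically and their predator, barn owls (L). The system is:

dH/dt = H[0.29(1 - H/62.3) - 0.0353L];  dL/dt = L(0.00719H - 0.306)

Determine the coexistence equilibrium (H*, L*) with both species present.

From dL/dt = 0 with L > 0: 0.00719H* = 0.306, so H* = 42.6.
Substitute into dH/dt = 0: 0.29(1 - 42.6/62.3) = 0.0353L*.
The bracket is 0.317, giving L* = 0.0919/0.0353 = 2.6.

H* ≈ 42.6, L* ≈ 2.6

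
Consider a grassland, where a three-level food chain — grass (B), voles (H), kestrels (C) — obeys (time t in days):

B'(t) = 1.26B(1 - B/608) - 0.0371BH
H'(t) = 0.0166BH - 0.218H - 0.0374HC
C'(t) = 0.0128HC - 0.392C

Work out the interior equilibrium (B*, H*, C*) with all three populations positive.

B* ≈ 59.7, H* ≈ 30.6, C* ≈ 20.7

From dC/dt = 0: 0.0128H* = 0.392, so H* = 30.6.
From dB/dt = 0: 1.26(1 - B*/608) = 0.0371·30.6, giving B* = 608·(1 - 0.902) = 59.7.
From dH/dt = 0: 0.0166·59.7 - 0.218 = 0.0374C*, so C* = 0.774/0.0374 = 20.7.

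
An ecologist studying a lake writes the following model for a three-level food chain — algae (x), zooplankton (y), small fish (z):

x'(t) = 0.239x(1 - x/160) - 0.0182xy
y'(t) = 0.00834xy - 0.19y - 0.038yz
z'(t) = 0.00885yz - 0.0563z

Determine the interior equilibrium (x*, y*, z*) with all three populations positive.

From dz/dt = 0: 0.00885y* = 0.0563, so y* = 6.36.
From dx/dt = 0: 0.239(1 - x*/160) = 0.0182·6.36, giving x* = 160·(1 - 0.484) = 82.5.
From dy/dt = 0: 0.00834·82.5 - 0.19 = 0.038z*, so z* = 0.498/0.038 = 13.1.

x* ≈ 82.5, y* ≈ 6.36, z* ≈ 13.1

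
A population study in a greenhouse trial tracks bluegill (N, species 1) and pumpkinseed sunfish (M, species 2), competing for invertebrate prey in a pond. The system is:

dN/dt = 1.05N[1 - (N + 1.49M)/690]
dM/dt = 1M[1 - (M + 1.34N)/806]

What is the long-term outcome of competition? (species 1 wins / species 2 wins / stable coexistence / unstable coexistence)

Compare the nullcline intercepts: K1/α12 = 690/1.49 = 463 < K2 = 806; K2/α21 = 806/1.34 = 601 < K1 = 690.
Since both are reversed, neither can invade when rare; the interior point is a saddle.

unstable coexistence (outcome depends on initial conditions)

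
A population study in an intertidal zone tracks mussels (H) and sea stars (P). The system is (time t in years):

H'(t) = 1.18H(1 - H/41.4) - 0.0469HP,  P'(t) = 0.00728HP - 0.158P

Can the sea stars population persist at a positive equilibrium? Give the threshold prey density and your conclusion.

Threshold H = 21.7; K > 21.7, so yes, the predator persists.

The predator equation gives dP/dt > 0 only when H > 0.158/0.00728 = 21.7.
Without the predator, H → K = 41.4. Since 41.4 > 21.7, the predator can invade and persist.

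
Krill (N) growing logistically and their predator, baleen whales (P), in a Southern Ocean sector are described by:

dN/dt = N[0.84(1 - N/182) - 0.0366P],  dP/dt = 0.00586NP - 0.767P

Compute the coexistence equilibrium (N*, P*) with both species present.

N* ≈ 131, P* ≈ 6.45

From dP/dt = 0 with P > 0: 0.00586N* = 0.767, so N* = 131.
Substitute into dN/dt = 0: 0.84(1 - 131/182) = 0.0366P*.
The bracket is 0.281, giving P* = 0.236/0.0366 = 6.45.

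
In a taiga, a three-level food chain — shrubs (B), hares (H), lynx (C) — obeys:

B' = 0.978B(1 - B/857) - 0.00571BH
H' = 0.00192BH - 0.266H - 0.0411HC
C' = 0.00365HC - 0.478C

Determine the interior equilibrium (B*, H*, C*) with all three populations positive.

B* ≈ 202, H* ≈ 131, C* ≈ 2.95

From dC/dt = 0: 0.00365H* = 0.478, so H* = 131.
From dB/dt = 0: 0.978(1 - B*/857) = 0.00571·131, giving B* = 857·(1 - 0.765) = 202.
From dH/dt = 0: 0.00192·202 - 0.266 = 0.0411C*, so C* = 0.121/0.0411 = 2.95.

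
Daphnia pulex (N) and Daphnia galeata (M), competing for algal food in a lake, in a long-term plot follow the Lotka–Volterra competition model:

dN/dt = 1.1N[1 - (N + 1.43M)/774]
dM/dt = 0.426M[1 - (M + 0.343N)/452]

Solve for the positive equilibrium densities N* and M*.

Setting both brackets to zero gives the nullclines N + 1.43M = 774 and 0.343N + M = 452.
Substituting M = 452 - 0.343N into the first: N(1 - 1.43·0.343) = 774 - 1.43·452.
So N* = 128/0.51 = 251, and then M* = 452 - 0.343·251 = 366.

N* ≈ 251, M* ≈ 366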